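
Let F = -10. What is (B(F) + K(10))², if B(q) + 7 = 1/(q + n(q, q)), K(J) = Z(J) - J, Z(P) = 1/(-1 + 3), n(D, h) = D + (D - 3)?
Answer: 1190281/4356 ≈ 273.25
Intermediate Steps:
n(D, h) = -3 + 2*D (n(D, h) = D + (-3 + D) = -3 + 2*D)
Z(P) = ½ (Z(P) = 1/2 = ½)
K(J) = ½ - J
B(q) = -7 + 1/(-3 + 3*q) (B(q) = -7 + 1/(q + (-3 + 2*q)) = -7 + 1/(-3 + 3*q))
(B(F) + K(10))² = ((22 - 21*(-10))/(3*(-1 - 10)) + (½ - 1*10))² = ((⅓)*(22 + 210)/(-11) + (½ - 10))² = ((⅓)*(-1/11)*232 - 19/2)² = (-232/33 - 19/2)² = (-1091/66)² = 1190281/4356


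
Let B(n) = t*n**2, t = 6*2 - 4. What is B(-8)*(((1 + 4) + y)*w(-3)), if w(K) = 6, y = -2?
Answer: 9216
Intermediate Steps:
t = 8 (t = 12 - 4 = 8)
B(n) = 8*n**2
B(-8)*(((1 + 4) + y)*w(-3)) = (8*(-8)**2)*(((1 + 4) - 2)*6) = (8*64)*((5 - 2)*6) = 512*(3*6) = 512*18 = 9216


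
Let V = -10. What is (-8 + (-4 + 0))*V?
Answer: 120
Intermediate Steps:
(-8 + (-4 + 0))*V = (-8 + (-4 + 0))*(-10) = (-8 - 4)*(-10) = -12*(-10) = 120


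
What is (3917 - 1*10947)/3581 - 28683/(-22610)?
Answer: -56234477/80966410 ≈ -0.69454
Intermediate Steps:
(3917 - 1*10947)/3581 - 28683/(-22610) = (3917 - 10947)*(1/3581) - 28683*(-1/22610) = -7030*1/3581 + 28683/22610 = -7030/3581 + 28683/22610 = -56234477/80966410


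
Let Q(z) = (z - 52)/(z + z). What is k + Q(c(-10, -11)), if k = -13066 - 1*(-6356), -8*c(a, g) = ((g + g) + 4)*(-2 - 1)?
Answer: -362105/54 ≈ -6705.6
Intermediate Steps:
c(a, g) = 3/2 + 3*g/4 (c(a, g) = -((g + g) + 4)*(-2 - 1)/8 = -(2*g + 4)*(-3)/8 = -(4 + 2*g)*(-3)/8 = -(-12 - 6*g)/8 = 3/2 + 3*g/4)
Q(z) = (-52 + z)/(2*z) (Q(z) = (-52 + z)/((2*z)) = (-52 + z)*(1/(2*z)) = (-52 + z)/(2*z))
k = -6710 (k = -13066 + 6356 = -6710)
k + Q(c(-10, -11)) = -6710 + (-52 + (3/2 + (3/4)*(-11)))/(2*(3/2 + (3/4)*(-11))) = -6710 + (-52 + (3/2 - 33/4))/(2*(3/2 - 33/4)) = -6710 + (-52 - 27/4)/(2*(-27/4)) = -6710 + (1/2)*(-4/27)*(-235/4) = -6710 + 235/54 = -362105/54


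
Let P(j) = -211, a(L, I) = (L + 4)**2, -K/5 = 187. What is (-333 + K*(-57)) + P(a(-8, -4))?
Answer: 52751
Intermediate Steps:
K = -935 (K = -5*187 = -935)
a(L, I) = (4 + L)**2
(-333 + K*(-57)) + P(a(-8, -4)) = (-333 - 935*(-57)) - 211 = (-333 + 53295) - 211 = 52962 - 211 = 52751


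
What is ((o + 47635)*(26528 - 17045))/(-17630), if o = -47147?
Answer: -2313852/8815 ≈ -262.49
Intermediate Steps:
((o + 47635)*(26528 - 17045))/(-17630) = ((-47147 + 47635)*(26528 - 17045))/(-17630) = (488*9483)*(-1/17630) = 4627704*(-1/17630) = -2313852/8815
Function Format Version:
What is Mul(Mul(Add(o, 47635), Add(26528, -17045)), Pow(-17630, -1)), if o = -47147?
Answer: Rational(-2313852, 8815) ≈ -262.49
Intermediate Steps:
Mul(Mul(Add(o, 47635), Add(26528, -17045)), Pow(-17630, -1)) = Mul(Mul(Add(-47147, 47635), Add(26528, -17045)), Pow(-17630, -1)) = Mul(Mul(488, 9483), Rational(-1, 17630)) = Mul(4627704, Rational(-1, 17630)) = Rational(-2313852, 8815)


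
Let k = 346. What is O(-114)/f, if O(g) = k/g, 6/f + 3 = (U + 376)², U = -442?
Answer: -251023/114 ≈ -2202.0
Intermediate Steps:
f = 2/1451 (f = 6/(-3 + (-442 + 376)²) = 6/(-3 + (-66)²) = 6/(-3 + 4356) = 6/4353 = 6*(1/4353) = 2/1451 ≈ 0.0013784)
O(g) = 346/g
O(-114)/f = (346/(-114))/(2/1451) = (346*(-1/114))*(1451/2) = -173/57*1451/2 = -251023/114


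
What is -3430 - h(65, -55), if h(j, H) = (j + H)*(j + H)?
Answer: -3530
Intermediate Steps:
h(j, H) = (H + j)² (h(j, H) = (H + j)*(H + j) = (H + j)²)
-3430 - h(65, -55) = -3430 - (-55 + 65)² = -3430 - 1*10² = -3430 - 1*100 = -3430 - 100 = -3530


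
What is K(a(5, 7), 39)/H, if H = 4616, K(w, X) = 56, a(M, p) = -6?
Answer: 7/577 ≈ 0.012132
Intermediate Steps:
K(a(5, 7), 39)/H = 56/4616 = 56*(1/4616) = 7/577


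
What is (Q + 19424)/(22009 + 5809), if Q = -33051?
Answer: -13627/27818 ≈ -0.48986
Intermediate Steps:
(Q + 19424)/(22009 + 5809) = (-33051 + 19424)/(22009 + 5809) = -13627/27818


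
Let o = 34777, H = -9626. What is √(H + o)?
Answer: √25151 ≈ 158.59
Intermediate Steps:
√(H + o) = √(-9626 + 34777) = √25151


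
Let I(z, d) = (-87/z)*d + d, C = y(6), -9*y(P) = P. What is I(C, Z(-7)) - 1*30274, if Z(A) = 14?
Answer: -28433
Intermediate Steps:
y(P) = -P/9
C = -2/3 (C = -1/9*6 = -2/3 ≈ -0.66667)
I(z, d) = d - 87*d/z (I(z, d) = -87*d/z + d = d - 87*d/z)
I(C, Z(-7)) - 1*30274 = 14*(-87 - 2/3)/(-2/3) - 1*30274 = 14*(-3/2)*(-263/3) - 30274 = 1841 - 30274 = -28433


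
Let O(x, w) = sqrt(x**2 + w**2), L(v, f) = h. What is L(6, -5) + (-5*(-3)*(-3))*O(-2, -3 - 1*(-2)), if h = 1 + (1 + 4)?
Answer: 6 - 45*sqrt(5) ≈ -94.623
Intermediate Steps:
h = 6 (h = 1 + 5 = 6)
L(v, f) = 6
O(x, w) = sqrt(w**2 + x**2)
L(6, -5) + (-5*(-3)*(-3))*O(-2, -3 - 1*(-2)) = 6 + (-5*(-3)*(-3))*sqrt((-3 - 1*(-2))**2 + (-2)**2) = 6 + (15*(-3))*sqrt((-3 + 2)**2 + 4) = 6 - 45*sqrt((-1)**2 + 4) = 6 - 45*sqrt(1 + 4) = 6 - 45*sqrt(5)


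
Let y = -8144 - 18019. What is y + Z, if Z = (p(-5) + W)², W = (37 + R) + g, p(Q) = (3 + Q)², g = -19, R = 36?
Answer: -22799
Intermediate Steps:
y = -26163
W = 54 (W = (37 + 36) - 19 = 73 - 19 = 54)
Z = 3364 (Z = ((3 - 5)² + 54)² = ((-2)² + 54)² = (4 + 54)² = 58² = 3364)
y + Z = -26163 + 3364 = -22799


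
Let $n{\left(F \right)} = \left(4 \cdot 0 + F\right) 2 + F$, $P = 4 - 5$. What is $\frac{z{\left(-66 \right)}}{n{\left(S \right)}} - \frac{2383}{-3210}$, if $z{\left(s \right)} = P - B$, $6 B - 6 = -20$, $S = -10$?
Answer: $\frac{6721}{9630} \approx 0.69792$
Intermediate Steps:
$P = -1$
$B = - \frac{7}{3}$ ($B = 1 + \frac{1}{6} \left(-20\right) = 1 - \frac{10}{3} = - \frac{7}{3} \approx -2.3333$)
$z{\left(s \right)} = \frac{4}{3}$ ($z{\left(s \right)} = -1 - - \frac{7}{3} = -1 + \frac{7}{3} = \frac{4}{3}$)
$n{\left(F \right)} = 3 F$ ($n{\left(F \right)} = \left(0 + F\right) 2 + F = F 2 + F = 2 F + F = 3 F$)
$\frac{z{\left(-66 \right)}}{n{\left(S \right)}} - \frac{2383}{-3210} = \frac{4}{3 \cdot 3 \left(-10\right)} - \frac{2383}{-3210} = \frac{4}{3 \left(-30\right)} - - \frac{2383}{3210} = \frac{4}{3} \left(- \frac{1}{30}\right) + \frac{2383}{3210} = - \frac{2}{45} + \frac{2383}{3210} = \frac{6721}{9630}$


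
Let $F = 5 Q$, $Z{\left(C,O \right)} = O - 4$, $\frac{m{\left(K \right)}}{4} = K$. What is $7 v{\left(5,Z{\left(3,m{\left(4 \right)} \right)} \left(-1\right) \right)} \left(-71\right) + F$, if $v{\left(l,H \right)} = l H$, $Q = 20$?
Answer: $29920$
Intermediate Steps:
$m{\left(K \right)} = 4 K$
$Z{\left(C,O \right)} = -4 + O$ ($Z{\left(C,O \right)} = O - 4 = -4 + O$)
$v{\left(l,H \right)} = H l$
$F = 100$ ($F = 5 \cdot 20 = 100$)
$7 v{\left(5,Z{\left(3,m{\left(4 \right)} \right)} \left(-1\right) \right)} \left(-71\right) + F = 7 \left(-4 + 4 \cdot 4\right) \left(-1\right) 5 \left(-71\right) + 100 = 7 \left(-4 + 16\right) \left(-1\right) 5 \left(-71\right) + 100 = 7 \cdot 12 \left(-1\right) 5 \left(-71\right) + 100 = 7 \left(\left(-12\right) 5\right) \left(-71\right) + 100 = 7 \left(-60\right) \left(-71\right) + 100 = \left(-420\right) \left(-71\right) + 100 = 29820 + 100 = 29920$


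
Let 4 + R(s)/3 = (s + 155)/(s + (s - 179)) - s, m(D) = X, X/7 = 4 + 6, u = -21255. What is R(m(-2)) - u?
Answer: 273204/13 ≈ 21016.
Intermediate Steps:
X = 70 (X = 7*(4 + 6) = 7*10 = 70)
m(D) = 70
R(s) = -12 - 3*s + 3*(155 + s)/(-179 + 2*s) (R(s) = -12 + 3*((s + 155)/(s + (s - 179)) - s) = -12 + 3*((155 + s)/(s + (-179 + s)) - s) = -12 + 3*((155 + s)/(-179 + 2*s) - s) = -12 + 3*(-s + (155 + s)/(-179 + 2*s)) = -12 + (-3*s + 3*(155 + s)/(-179 + 2*s)) = -12 - 3*s + 3*(155 + s)/(-179 + 2*s))
R(m(-2)) - u = 3*(871 - 2*70² + 172*70)/(-179 + 2*70) - 1*(-21255) = 3*(871 - 2*4900 + 12040)/(-179 + 140) + 21255 = 3*(871 - 9800 + 12040)/(-39) + 21255 = 3*(-1/39)*3111 + 21255 = -3111/13 + 21255 = 273204/13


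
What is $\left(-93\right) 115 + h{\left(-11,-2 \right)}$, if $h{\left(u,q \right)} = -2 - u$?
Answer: $-10686$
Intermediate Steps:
$\left(-93\right) 115 + h{\left(-11,-2 \right)} = \left(-93\right) 115 - -9 = -10695 + \left(-2 + 11\right) = -10695 + 9 = -10686$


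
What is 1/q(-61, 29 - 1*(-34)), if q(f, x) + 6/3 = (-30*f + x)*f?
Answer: -1/115475 ≈ -8.6599e-6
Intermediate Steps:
q(f, x) = -2 + f*(x - 30*f) (q(f, x) = -2 + (-30*f + x)*f = -2 + (x - 30*f)*f = -2 + f*(x - 30*f))
1/q(-61, 29 - 1*(-34)) = 1/(-2 - 30*(-61)² - 61*(29 - 1*(-34))) = 1/(-2 - 30*3721 - 61*(29 + 34)) = 1/(-2 - 111630 - 61*63) = 1/(-2 - 111630 - 3843) = 1/(-115475) = -1/115475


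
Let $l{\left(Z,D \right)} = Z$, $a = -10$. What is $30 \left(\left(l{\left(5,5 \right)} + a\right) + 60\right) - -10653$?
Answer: $12303$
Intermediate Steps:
$30 \left(\left(l{\left(5,5 \right)} + a\right) + 60\right) - -10653 = 30 \left(\left(5 - 10\right) + 60\right) - -10653 = 30 \left(-5 + 60\right) + 10653 = 30 \cdot 55 + 10653 = 1650 + 10653 = 12303$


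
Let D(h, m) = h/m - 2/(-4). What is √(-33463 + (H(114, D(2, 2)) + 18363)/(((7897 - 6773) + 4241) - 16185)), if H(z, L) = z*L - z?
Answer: 2*I*√2448620641/541 ≈ 182.93*I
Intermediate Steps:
D(h, m) = ½ + h/m (D(h, m) = h/m - 2*(-¼) = h/m + ½ = ½ + h/m)
H(z, L) = -z + L*z (H(z, L) = L*z - z = -z + L*z)
√(-33463 + (H(114, D(2, 2)) + 18363)/(((7897 - 6773) + 4241) - 16185)) = √(-33463 + (114*(-1 + (2 + (½)*2)/2) + 18363)/(((7897 - 6773) + 4241) - 16185)) = √(-33463 + (114*(-1 + (2 + 1)/2) + 18363)/((1124 + 4241) - 16185)) = √(-33463 + (114*(-1 + (½)*3) + 18363)/(5365 - 16185)) = √(-33463 + (114*(-1 + 3/2) + 18363)/(-10820)) = √(-33463 + (114*(½) + 18363)*(-1/10820)) = √(-33463 + (57 + 18363)*(-1/10820)) = √(-33463 + 18420*(-1/10820)) = √(-33463 - 921/541) = √(-18104404/541) = 2*I*√2448620641/541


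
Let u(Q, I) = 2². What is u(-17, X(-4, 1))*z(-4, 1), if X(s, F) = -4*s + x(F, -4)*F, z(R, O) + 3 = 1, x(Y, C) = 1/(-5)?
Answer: -8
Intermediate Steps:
x(Y, C) = -⅕
z(R, O) = -2 (z(R, O) = -3 + 1 = -2)
X(s, F) = -4*s - F/5
u(Q, I) = 4
u(-17, X(-4, 1))*z(-4, 1) = 4*(-2) = -8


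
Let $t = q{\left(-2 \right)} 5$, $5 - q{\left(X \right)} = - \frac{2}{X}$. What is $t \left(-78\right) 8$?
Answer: $-12480$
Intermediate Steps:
$q{\left(X \right)} = 5 + \frac{2}{X}$ ($q{\left(X \right)} = 5 - - \frac{2}{X} = 5 + \frac{2}{X}$)
$t = 20$ ($t = \left(5 + \frac{2}{-2}\right) 5 = \left(5 + 2 \left(- \frac{1}{2}\right)\right) 5 = \left(5 - 1\right) 5 = 4 \cdot 5 = 20$)
$t \left(-78\right) 8 = 20 \left(-78\right) 8 = \left(-1560\right) 8 = -12480$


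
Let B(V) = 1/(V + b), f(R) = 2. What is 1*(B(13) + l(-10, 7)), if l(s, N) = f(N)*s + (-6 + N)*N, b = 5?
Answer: -233/18 ≈ -12.944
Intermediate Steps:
l(s, N) = 2*s + N*(-6 + N) (l(s, N) = 2*s + (-6 + N)*N = 2*s + N*(-6 + N))
B(V) = 1/(5 + V) (B(V) = 1/(V + 5) = 1/(5 + V))
1*(B(13) + l(-10, 7)) = 1*(1/(5 + 13) + (7² - 6*7 + 2*(-10))) = 1*(1/18 + (49 - 42 - 20)) = 1*(1/18 - 13) = 1*(-233/18) = -233/18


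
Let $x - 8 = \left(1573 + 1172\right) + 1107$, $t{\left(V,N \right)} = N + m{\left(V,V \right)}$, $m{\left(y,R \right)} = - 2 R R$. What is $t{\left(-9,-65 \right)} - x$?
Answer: $-4087$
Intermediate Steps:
$m{\left(y,R \right)} = - 2 R^{2}$
$t{\left(V,N \right)} = N - 2 V^{2}$
$x = 3860$ ($x = 8 + \left(\left(1573 + 1172\right) + 1107\right) = 8 + \left(2745 + 1107\right) = 8 + 3852 = 3860$)
$t{\left(-9,-65 \right)} - x = \left(-65 - 2 \left(-9\right)^{2}\right) - 3860 = \left(-65 - 162\right) - 3860 = -227 - 3860 = -4087$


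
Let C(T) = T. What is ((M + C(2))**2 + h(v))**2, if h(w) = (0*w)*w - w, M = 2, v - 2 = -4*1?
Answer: 324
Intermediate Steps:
v = -2 (v = 2 - 4*1 = 2 - 4 = -2)
h(w) = -w (h(w) = 0*w - w = 0 - w = -w)
((M + C(2))**2 + h(v))**2 = ((2 + 2)**2 - 1*(-2))**2 = (4**2 + 2)**2 = (16 + 2)**2 = 18**2 = 324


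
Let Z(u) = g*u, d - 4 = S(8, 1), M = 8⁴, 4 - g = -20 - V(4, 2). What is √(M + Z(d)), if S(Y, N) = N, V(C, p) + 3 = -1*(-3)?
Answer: 2*√1054 ≈ 64.931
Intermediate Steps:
V(C, p) = 0 (V(C, p) = -3 - 1*(-3) = -3 + 3 = 0)
g = 24 (g = 4 - (-20 - 1*0) = 4 - (-20 + 0) = 4 - 1*(-20) = 4 + 20 = 24)
M = 4096
d = 5 (d = 4 + 1 = 5)
Z(u) = 24*u
√(M + Z(d)) = √(4096 + 24*5) = √(4096 + 120) = √4216 = 2*√1054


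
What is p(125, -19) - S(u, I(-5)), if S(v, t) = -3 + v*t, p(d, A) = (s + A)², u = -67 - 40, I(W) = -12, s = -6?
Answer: -656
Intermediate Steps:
u = -107
p(d, A) = (-6 + A)²
S(v, t) = -3 + t*v
p(125, -19) - S(u, I(-5)) = (-6 - 19)² - (-3 - 12*(-107)) = (-25)² - (-3 + 1284) = 625 - 1*1281 = 625 - 1281 = -656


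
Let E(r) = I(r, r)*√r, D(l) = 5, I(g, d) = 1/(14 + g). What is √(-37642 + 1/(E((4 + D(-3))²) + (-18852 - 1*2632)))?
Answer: I*√156800108442873167/2040971 ≈ 194.02*I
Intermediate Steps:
E(r) = √r/(14 + r)
√(-37642 + 1/(E((4 + D(-3))²) + (-18852 - 1*2632))) = √(-37642 + 1/(√((4 + 5)²)/(14 + (4 + 5)²) + (-18852 - 1*2632))) = √(-37642 + 1/(√(9²)/(14 + 9²) + (-18852 - 2632))) = √(-37642 + 1/(√81/(14 + 81) - 21484)) = √(-37642 + 1/(9/95 - 21484)) = √(-37642 + 1/(-2040971/95)) = √(-37642 - 95/2040971) = √(-76826230477/2040971) = I*√156800108442873167/2040971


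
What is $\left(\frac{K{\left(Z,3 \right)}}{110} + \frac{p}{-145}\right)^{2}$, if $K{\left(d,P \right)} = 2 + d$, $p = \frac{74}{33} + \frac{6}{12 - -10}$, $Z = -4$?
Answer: $\frac{1156}{915849} \approx 0.0012622$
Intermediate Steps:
$p = \frac{83}{33}$ ($p = 74 \cdot \frac{1}{33} + \frac{6}{12 + 10} = \frac{74}{33} + \frac{6}{22} = \frac{74}{33} + 6 \cdot \frac{1}{22} = \frac{74}{33} + \frac{3}{11} = \frac{83}{33} \approx 2.5152$)
$\left(\frac{K{\left(Z,3 \right)}}{110} + \frac{p}{-145}\right)^{2} = \left(\frac{2 - 4}{110} + \frac{83}{33 \left(-145\right)}\right)^{2} = \left(\left(-2\right) \frac{1}{110} + \frac{83}{33} \left(- \frac{1}{145}\right)\right)^{2} = \left(- \frac{1}{55} - \frac{83}{4785}\right)^{2} = \left(- \frac{34}{957}\right)^{2} = \frac{1156}{915849}$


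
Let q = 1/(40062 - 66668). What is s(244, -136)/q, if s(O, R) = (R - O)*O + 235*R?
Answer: 3317236080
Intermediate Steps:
q = -1/26606 (q = 1/(-26606) = -1/26606 ≈ -3.7586e-5)
s(O, R) = 235*R + O*(R - O) (s(O, R) = O*(R - O) + 235*R = 235*R + O*(R - O))
s(244, -136)/q = (-1*244² + 235*(-136) + 244*(-136))/(-1/26606) = (-1*59536 - 31960 - 33184)*(-26606) = (-59536 - 31960 - 33184)*(-26606) = -124680*(-26606) = 3317236080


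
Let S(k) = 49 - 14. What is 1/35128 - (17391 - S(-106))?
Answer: -609681567/35128 ≈ -17356.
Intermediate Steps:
S(k) = 35
1/35128 - (17391 - S(-106)) = 1/35128 - (17391 - 1*35) = 1/35128 - (17391 - 35) = 1/35128 - 1*17356 = 1/35128 - 17356 = -609681567/35128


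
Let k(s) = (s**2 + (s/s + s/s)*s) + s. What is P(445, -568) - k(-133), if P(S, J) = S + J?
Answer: -17413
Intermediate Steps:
P(S, J) = J + S
k(s) = s**2 + 3*s (k(s) = (s**2 + (1 + 1)*s) + s = (s**2 + 2*s) + s = s**2 + 3*s)
P(445, -568) - k(-133) = (-568 + 445) - (-133)*(3 - 133) = -123 - (-133)*(-130) = -123 - 1*17290 = -123 - 17290 = -17413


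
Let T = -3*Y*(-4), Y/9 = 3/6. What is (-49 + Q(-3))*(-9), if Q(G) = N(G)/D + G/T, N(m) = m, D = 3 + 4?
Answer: 6235/14 ≈ 445.36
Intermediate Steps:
Y = 9/2 (Y = 9*(3/6) = 9*(3*(1/6)) = 9*(1/2) = 9/2 ≈ 4.5000)
D = 7
T = 54 (T = -3*9/2*(-4) = -27/2*(-4) = 54)
Q(G) = 61*G/378 (Q(G) = G/7 + G/54 = 61*G/378)
(-49 + Q(-3))*(-9) = (-49 + (61/378)*(-3))*(-9) = (-49 - 61/126)*(-9) = -6235/126*(-9) = 6235/14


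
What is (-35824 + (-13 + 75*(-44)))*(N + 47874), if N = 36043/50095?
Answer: -93861643765001/50095 ≈ -1.8737e+9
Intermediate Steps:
N = 36043/50095 (N = 36043*(1/50095) = 36043/50095 ≈ 0.71949)
(-35824 + (-13 + 75*(-44)))*(N + 47874) = (-35824 + (-13 + 75*(-44)))*(36043/50095 + 47874) = (-35824 + (-13 - 3300))*(2398284073/50095) = (-35824 - 3313)*(2398284073/50095) = -39137*2398284073/50095 = -93861643765001/50095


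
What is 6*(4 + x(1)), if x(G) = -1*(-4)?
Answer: 48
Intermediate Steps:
x(G) = 4
6*(4 + x(1)) = 6*(4 + 4) = 6*8 = 48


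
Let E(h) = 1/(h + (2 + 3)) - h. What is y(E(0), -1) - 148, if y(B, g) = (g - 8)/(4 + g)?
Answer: -151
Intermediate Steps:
E(h) = 1/(5 + h) - h (E(h) = 1/(h + 5) - h = 1/(5 + h) - h)
y(B, g) = (-8 + g)/(4 + g)
y(E(0), -1) - 148 = (-8 - 1)/(4 - 1) - 148 = -9/3 - 148 = (1/3)*(-9) - 148 = -3 - 148 = -151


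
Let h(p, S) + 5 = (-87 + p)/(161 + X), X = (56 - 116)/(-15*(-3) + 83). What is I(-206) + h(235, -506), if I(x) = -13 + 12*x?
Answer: -12786394/5137 ≈ -2489.1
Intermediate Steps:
X = -15/32 (X = -60/(45 + 83) = -60/128 = -60*1/128 = -15/32 ≈ -0.46875)
h(p, S) = -28469/5137 + 32*p/5137 (h(p, S) = -5 + (-87 + p)/(161 - 15/32) = -5 + (-87 + p)/(5137/32) = -5 + (-87 + p)*(32/5137) = -5 + (-2784/5137 + 32*p/5137) = -28469/5137 + 32*p/5137)
I(-206) + h(235, -506) = (-13 + 12*(-206)) + (-28469/5137 + (32/5137)*235) = (-13 - 2472) + (-28469/5137 + 7520/5137) = -2485 - 20949/5137 = -12786394/5137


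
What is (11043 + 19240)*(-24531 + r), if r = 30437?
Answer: 178851398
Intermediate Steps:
(11043 + 19240)*(-24531 + r) = (11043 + 19240)*(-24531 + 30437) = 30283*5906 = 178851398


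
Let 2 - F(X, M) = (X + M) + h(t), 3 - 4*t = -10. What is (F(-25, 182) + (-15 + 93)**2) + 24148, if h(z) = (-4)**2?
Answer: 30061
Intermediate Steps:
t = 13/4 (t = 3/4 - 1/4*(-10) = 3/4 + 5/2 = 13/4 ≈ 3.2500)
h(z) = 16
F(X, M) = -14 - M - X (F(X, M) = 2 - ((X + M) + 16) = 2 - ((M + X) + 16) = 2 - (16 + M + X) = 2 + (-16 - M - X) = -14 - M - X)
(F(-25, 182) + (-15 + 93)**2) + 24148 = ((-14 - 1*182 - 1*(-25)) + (-15 + 93)**2) + 24148 = ((-14 - 182 + 25) + 78**2) + 24148 = (-171 + 6084) + 24148 = 5913 + 24148 = 30061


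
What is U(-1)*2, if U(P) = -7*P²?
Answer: -14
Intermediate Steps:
U(-1)*2 = -7*(-1)²*2 = -7*1*2 = -7*2 = -14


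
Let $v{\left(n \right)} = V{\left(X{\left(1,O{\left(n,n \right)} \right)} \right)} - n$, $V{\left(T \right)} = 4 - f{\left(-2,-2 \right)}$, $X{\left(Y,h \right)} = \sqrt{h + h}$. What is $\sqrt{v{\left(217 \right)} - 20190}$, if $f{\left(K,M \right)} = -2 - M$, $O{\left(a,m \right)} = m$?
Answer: $3 i \sqrt{2267} \approx 142.84 i$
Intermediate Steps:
$X{\left(Y,h \right)} = \sqrt{2} \sqrt{h}$ ($X{\left(Y,h \right)} = \sqrt{2 h} = \sqrt{2} \sqrt{h}$)
$V{\left(T \right)} = 4$ ($V{\left(T \right)} = 4 - \left(-2 - -2\right) = 4 - \left(-2 + 2\right) = 4 - 0 = 4 + 0 = 4$)
$v{\left(n \right)} = 4 - n$
$\sqrt{v{\left(217 \right)} - 20190} = \sqrt{\left(4 - 217\right) - 20190} = \sqrt{-213 - 20190} = \sqrt{-20403} = 3 i \sqrt{2267}$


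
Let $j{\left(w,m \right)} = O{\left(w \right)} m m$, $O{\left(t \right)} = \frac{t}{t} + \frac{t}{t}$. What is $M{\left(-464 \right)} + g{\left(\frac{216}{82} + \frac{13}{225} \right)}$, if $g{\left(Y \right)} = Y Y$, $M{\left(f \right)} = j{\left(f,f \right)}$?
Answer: $\frac{36644264997889}{85100625} \approx 4.306 \cdot 10^{5}$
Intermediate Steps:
$O{\left(t \right)} = 2$ ($O{\left(t \right)} = 1 + 1 = 2$)
$j{\left(w,m \right)} = 2 m^{2}$ ($j{\left(w,m \right)} = 2 m m = 2 m^{2}$)
$M{\left(f \right)} = 2 f^{2}$
$g{\left(Y \right)} = Y^{2}$
$M{\left(-464 \right)} + g{\left(\frac{216}{82} + \frac{13}{225} \right)} = 2 \left(-464\right)^{2} + \left(\frac{216}{82} + \frac{13}{225}\right)^{2} = 2 \cdot 215296 + \left(216 \cdot \frac{1}{82} + 13 \cdot \frac{1}{225}\right)^{2} = 430592 + \left(\frac{108}{41} + \frac{13}{225}\right)^{2} = 430592 + \left(\frac{24833}{9225}\right)^{2} = 430592 + \frac{616677889}{85100625} = \frac{36644264997889}{85100625}$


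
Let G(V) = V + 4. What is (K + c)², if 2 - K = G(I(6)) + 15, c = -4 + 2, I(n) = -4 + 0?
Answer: 225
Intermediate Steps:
I(n) = -4
G(V) = 4 + V
c = -2
K = -13 (K = 2 - ((4 - 4) + 15) = 2 - (0 + 15) = 2 - 1*15 = 2 - 15 = -13)
(K + c)² = (-13 - 2)² = (-15)² = 225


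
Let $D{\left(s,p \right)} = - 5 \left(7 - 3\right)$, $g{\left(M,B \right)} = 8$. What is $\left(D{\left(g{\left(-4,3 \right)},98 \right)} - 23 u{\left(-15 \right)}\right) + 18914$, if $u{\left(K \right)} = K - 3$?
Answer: $19308$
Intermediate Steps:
$u{\left(K \right)} = -3 + K$
$D{\left(s,p \right)} = -20$ ($D{\left(s,p \right)} = \left(-5\right) 4 = -20$)
$\left(D{\left(g{\left(-4,3 \right)},98 \right)} - 23 u{\left(-15 \right)}\right) + 18914 = \left(-20 - 23 \left(-3 - 15\right)\right) + 18914 = \left(-20 - -414\right) + 18914 = \left(-20 + 414\right) + 18914 = 394 + 18914 = 19308$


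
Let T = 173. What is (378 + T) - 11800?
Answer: -11249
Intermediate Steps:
(378 + T) - 11800 = (378 + 173) - 11800 = 551 - 11800 = -11249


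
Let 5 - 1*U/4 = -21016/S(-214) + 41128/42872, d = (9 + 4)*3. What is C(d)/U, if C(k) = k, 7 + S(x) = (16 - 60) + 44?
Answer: -112539/34607128 ≈ -0.0032519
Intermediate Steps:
S(x) = -7 (S(x) = -7 + ((16 - 60) + 44) = -7 + (-44 + 44) = -7 + 0 = -7)
d = 39 (d = 13*3 = 39)
U = -449892664/37513 (U = 20 - 4*(-21016/(-7) + 41128/42872) = 20 - 4*(-21016*(-⅐) + 41128*(1/42872)) = 20 - 4*(21016/7 + 5141/5359) = 20 - 4*112660731/37513 = 20 - 450642924/37513 = -449892664/37513 ≈ -11993.)
C(d)/U = 39/(-449892664/37513) = 39*(-37513/449892664) = -112539/34607128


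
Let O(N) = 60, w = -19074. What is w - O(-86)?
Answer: -19134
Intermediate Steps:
w - O(-86) = -19074 - 1*60 = -19074 - 60 = -19134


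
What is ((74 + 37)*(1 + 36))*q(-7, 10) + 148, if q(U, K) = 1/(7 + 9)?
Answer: 6475/16 ≈ 404.69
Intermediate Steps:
q(U, K) = 1/16
((74 + 37)*(1 + 36))*q(-7, 10) + 148 = ((74 + 37)*(1 + 36))*(1/16) + 148 = (111*37)*(1/16) + 148 = 4107*(1/16) + 148 = 4107/16 + 148 = 6475/16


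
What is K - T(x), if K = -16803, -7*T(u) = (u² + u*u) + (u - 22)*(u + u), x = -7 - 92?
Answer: -74061/7 ≈ -10580.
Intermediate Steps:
x = -99
T(u) = -2*u²/7 - 2*u*(-22 + u)/7 (T(u) = -((u² + u*u) + (u - 22)*(u + u))/7 = -((u² + u²) + (-22 + u)*(2*u))/7 = -(2*u² + 2*u*(-22 + u))/7 = -2*u²/7 - 2*u*(-22 + u)/7)
K - T(x) = -16803 - 4*(-99)*(11 - 1*(-99))/7 = -16803 - 4*(-99)*(11 + 99)/7 = -16803 - 4*(-99)*110/7 = -16803 - 1*(-43560/7) = -16803 + 43560/7 = -74061/7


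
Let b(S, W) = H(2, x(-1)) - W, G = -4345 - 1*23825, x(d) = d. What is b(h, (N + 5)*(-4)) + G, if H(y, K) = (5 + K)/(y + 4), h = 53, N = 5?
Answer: -84388/3 ≈ -28129.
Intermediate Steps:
H(y, K) = (5 + K)/(4 + y)
G = -28170 (G = -4345 - 23825 = -28170)
b(S, W) = 2/3 - W (b(S, W) = (5 - 1)/(4 + 2) - W = 4/6 - W = (1/6)*4 - W = 2/3 - W)
b(h, (N + 5)*(-4)) + G = (2/3 - (5 + 5)*(-4)) - 28170 = (2/3 - 10*(-4)) - 28170 = (2/3 - 1*(-40)) - 28170 = (2/3 + 40) - 28170 = 122/3 - 28170 = -84388/3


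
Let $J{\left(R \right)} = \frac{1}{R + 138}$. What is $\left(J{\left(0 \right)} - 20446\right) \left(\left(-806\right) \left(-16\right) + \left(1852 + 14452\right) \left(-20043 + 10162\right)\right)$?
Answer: $\frac{227257169218808}{69} \approx 3.2936 \cdot 10^{12}$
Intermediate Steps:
$J{\left(R \right)} = \frac{1}{138 + R}$
$\left(J{\left(0 \right)} - 20446\right) \left(\left(-806\right) \left(-16\right) + \left(1852 + 14452\right) \left(-20043 + 10162\right)\right) = \left(\frac{1}{138 + 0} - 20446\right) \left(\left(-806\right) \left(-16\right) + \left(1852 + 14452\right) \left(-20043 + 10162\right)\right) = \left(\frac{1}{138} - 20446\right) \left(12896 + 16304 \left(-9881\right)\right) = \left(\frac{1}{138} - 20446\right) \left(12896 - 161099824\right) = \left(- \frac{2821547}{138}\right) \left(-161086928\right) = \frac{227257169218808}{69}$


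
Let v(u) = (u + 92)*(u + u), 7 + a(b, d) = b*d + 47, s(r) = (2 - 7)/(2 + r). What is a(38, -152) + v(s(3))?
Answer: -5918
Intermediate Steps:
s(r) = -5/(2 + r)
a(b, d) = 40 + b*d (a(b, d) = -7 + (b*d + 47) = -7 + (47 + b*d) = 40 + b*d)
v(u) = 2*u*(92 + u) (v(u) = (92 + u)*(2*u) = 2*u*(92 + u))
a(38, -152) + v(s(3)) = (40 + 38*(-152)) + 2*(-5/(2 + 3))*(92 - 5/(2 + 3)) = (40 - 5776) + 2*(-5/5)*(92 - 5/5) = -5736 + 2*(-5*⅕)*(92 - 5*⅕) = -5736 + 2*(-1)*(92 - 1) = -5736 + 2*(-1)*91 = -5736 - 182 = -5918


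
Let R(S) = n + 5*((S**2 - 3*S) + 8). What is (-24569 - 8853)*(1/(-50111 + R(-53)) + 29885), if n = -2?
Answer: -35191300654088/35233 ≈ -9.9882e+8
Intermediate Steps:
R(S) = 38 - 15*S + 5*S**2 (R(S) = -2 + 5*((S**2 - 3*S) + 8) = -2 + 5*(8 + S**2 - 3*S) = -2 + (40 - 15*S + 5*S**2) = 38 - 15*S + 5*S**2)
(-24569 - 8853)*(1/(-50111 + R(-53)) + 29885) = (-24569 - 8853)*(1/(-50111 + (38 - 15*(-53) + 5*(-53)**2)) + 29885) = -33422*(1/(-50111 + (38 + 795 + 5*2809)) + 29885) = -33422*(1/(-50111 + (38 + 795 + 14045)) + 29885) = -33422*(1/(-50111 + 14878) + 29885) = -33422*(1/(-35233) + 29885) = -33422*(-1/35233 + 29885) = -33422*1052938204/35233 = -35191300654088/35233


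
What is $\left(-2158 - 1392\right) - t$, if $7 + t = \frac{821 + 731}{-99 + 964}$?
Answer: $- \frac{3066247}{865} \approx -3544.8$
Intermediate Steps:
$t = - \frac{4503}{865}$ ($t = -7 + \frac{821 + 731}{-99 + 964} = -7 + \frac{1552}{865} = - \frac{4503}{865} \approx -5.2058$)
$\left(-2158 - 1392\right) - t = \left(-2158 - 1392\right) - - \frac{4503}{865} = -3550 + \frac{4503}{865} = - \frac{3066247}{865}$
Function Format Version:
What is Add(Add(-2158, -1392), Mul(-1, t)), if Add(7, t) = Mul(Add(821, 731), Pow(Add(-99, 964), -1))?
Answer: Rational(-3066247, 865) ≈ -3544.8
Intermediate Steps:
t = Rational(-4503, 865) (t = Add(-7, Mul(Add(821, 731), Pow(Add(-99, 964), -1))) = Add(-7, Mul(1552, Pow(865, -1))) = Add(-7, Mul(1552, Rational(1, 865))) = Add(-7, Rational(1552, 865)) = Rational(-4503, 865) ≈ -5.2058)
Add(Add(-2158, -1392), Mul(-1, t)) = Add(Add(-2158, -1392), Mul(-1, Rational(-4503, 865))) = Add(-3550, Rational(4503, 865)) = Rational(-3066247, 865)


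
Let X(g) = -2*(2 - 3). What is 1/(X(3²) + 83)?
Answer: 1/85 ≈ 0.011765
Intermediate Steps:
X(g) = 2 (X(g) = -2*(-1) = 2)
1/(X(3²) + 83) = 1/(2 + 83) = 1/85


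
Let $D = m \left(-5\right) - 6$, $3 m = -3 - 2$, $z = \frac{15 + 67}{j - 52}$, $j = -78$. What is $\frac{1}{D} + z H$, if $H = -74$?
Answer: $\frac{21433}{455} \approx 47.105$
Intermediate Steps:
$z = - \frac{41}{65}$ ($z = \frac{15 + 67}{-78 - 52} = \frac{82}{-130} = 82 \left(- \frac{1}{130}\right) = - \frac{41}{65} \approx -0.63077$)
$m = - \frac{5}{3}$ ($m = \frac{-3 - 2}{3} = \frac{1}{3} \left(-5\right) = - \frac{5}{3} \approx -1.6667$)
$D = \frac{7}{3}$ ($D = \left(- \frac{5}{3}\right) \left(-5\right) - 6 = \frac{25}{3} - 6 = \frac{7}{3} \approx 2.3333$)
$\frac{1}{D} + z H = \frac{1}{\frac{7}{3}} - - \frac{3034}{65} = \frac{3}{7} + \frac{3034}{65} = \frac{21433}{455}$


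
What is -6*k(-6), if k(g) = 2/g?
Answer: 2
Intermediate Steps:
-6*k(-6) = -12/(-6) = -12*(-1)/6 = -6*(-⅓) = 2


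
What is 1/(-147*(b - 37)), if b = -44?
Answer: 1/11907 ≈ 8.3984e-5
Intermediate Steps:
1/(-147*(b - 37)) = 1/(-147*(-44 - 37)) = 1/(-147*(-81)) = 1/11907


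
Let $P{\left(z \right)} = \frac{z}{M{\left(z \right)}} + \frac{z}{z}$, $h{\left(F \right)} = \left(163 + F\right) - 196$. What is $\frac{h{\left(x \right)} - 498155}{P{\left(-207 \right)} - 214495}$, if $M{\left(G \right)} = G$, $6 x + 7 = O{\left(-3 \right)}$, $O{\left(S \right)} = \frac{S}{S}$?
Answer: $\frac{498189}{214493} \approx 2.3226$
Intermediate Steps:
$O{\left(S \right)} = 1$
$x = -1$ ($x = - \frac{7}{6} + \frac{1}{6} \cdot 1 = - \frac{7}{6} + \frac{1}{6} = -1$)
$h{\left(F \right)} = -33 + F$
$P{\left(z \right)} = 2$ ($P{\left(z \right)} = \frac{z}{z} + \frac{z}{z} = 1 + 1 = 2$)
$\frac{h{\left(x \right)} - 498155}{P{\left(-207 \right)} - 214495} = \frac{\left(-33 - 1\right) - 498155}{2 - 214495} = \frac{-34 - 498155}{-214493} = \left(-498189\right) \left(- \frac{1}{214493}\right) = \frac{498189}{214493}$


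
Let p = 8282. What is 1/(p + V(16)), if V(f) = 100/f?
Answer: 4/33153 ≈ 0.00012065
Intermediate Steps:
1/(p + V(16)) = 1/(8282 + 100/16) = 1/(8282 + 100*(1/16)) = 1/(8282 + 25/4) = 1/(33153/4) = 4/33153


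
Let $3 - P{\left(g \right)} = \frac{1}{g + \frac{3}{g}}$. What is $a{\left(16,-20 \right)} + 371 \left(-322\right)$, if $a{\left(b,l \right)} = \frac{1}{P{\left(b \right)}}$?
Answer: $- \frac{90910323}{761} \approx -1.1946 \cdot 10^{5}$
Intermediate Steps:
$P{\left(g \right)} = 3 - \frac{1}{g + \frac{3}{g}}$
$a{\left(b,l \right)} = \frac{3 + b^{2}}{9 - b + 3 b^{2}}$ ($a{\left(b,l \right)} = \frac{1}{\frac{1}{3 + b^{2}} \left(9 - b + 3 b^{2}\right)} = \frac{3 + b^{2}}{9 - b + 3 b^{2}}$)
$a{\left(16,-20 \right)} + 371 \left(-322\right) = \frac{3 + 16^{2}}{9 - 16 + 3 \cdot 16^{2}} + 371 \left(-322\right) = \frac{3 + 256}{9 - 16 + 3 \cdot 256} - 119462 = \frac{1}{9 - 16 + 768} \cdot 259 - 119462 = \frac{1}{761} \cdot 259 - 119462 = \frac{259}{761} - 119462 = - \frac{90910323}{761}$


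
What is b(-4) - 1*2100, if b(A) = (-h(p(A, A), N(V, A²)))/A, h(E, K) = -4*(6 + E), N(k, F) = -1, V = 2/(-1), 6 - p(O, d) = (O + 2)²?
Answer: -2108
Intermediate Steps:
p(O, d) = 6 - (2 + O)² (p(O, d) = 6 - (O + 2)² = 6 - (2 + O)²)
V = -2 (V = 2*(-1) = -2)
h(E, K) = -24 - 4*E
b(A) = (48 - 4*(2 + A)²)/A (b(A) = (-(-24 - 4*(6 - (2 + A)²)))/A = (-(-24 + (-24 + 4*(2 + A)²)))/A = (-(-48 + 4*(2 + A)²))/A = (48 - 4*(2 + A)²)/A)
b(-4) - 1*2100 = 4*(12 - (2 - 4)²)/(-4) - 1*2100 = 4*(-¼)*(12 - 1*(-2)²) - 2100 = 4*(-¼)*(12 - 1*4) - 2100 = 4*(-¼)*(12 - 4) - 2100 = 4*(-¼)*8 - 2100 = -8 - 2100 = -2108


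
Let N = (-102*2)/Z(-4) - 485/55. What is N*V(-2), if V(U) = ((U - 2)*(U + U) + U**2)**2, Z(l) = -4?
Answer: 185600/11 ≈ 16873.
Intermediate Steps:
N = 464/11 (N = -102*2/(-4) - 485/55 = -204*(-1/4) - 485*1/55 = 51 - 97/11 = 464/11 ≈ 42.182)
V(U) = (U**2 + 2*U*(-2 + U))**2 (V(U) = ((-2 + U)*(2*U) + U**2)**2 = (2*U*(-2 + U) + U**2)**2 = (U**2 + 2*U*(-2 + U))**2)
N*V(-2) = 464*((-2)**2*(-4 + 3*(-2))**2)/11 = 464*(4*(-4 - 6)**2)/11 = 464*(4*(-10)**2)/11 = 464*(4*100)/11 = (464/11)*400 = 185600/11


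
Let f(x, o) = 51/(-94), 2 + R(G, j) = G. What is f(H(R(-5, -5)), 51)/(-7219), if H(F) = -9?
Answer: 51/678586 ≈ 7.5156e-5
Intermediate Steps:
R(G, j) = -2 + G
f(x, o) = -51/94 (f(x, o) = 51*(-1/94) = -51/94)
f(H(R(-5, -5)), 51)/(-7219) = -51/94/(-7219) = -51/94*(-1/7219) = 51/678586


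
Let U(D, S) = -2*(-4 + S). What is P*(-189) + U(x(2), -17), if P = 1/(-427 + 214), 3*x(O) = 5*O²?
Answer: 3045/71 ≈ 42.887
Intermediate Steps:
x(O) = 5*O²/3 (x(O) = (5*O²)/3 = 5*O²/3)
U(D, S) = 8 - 2*S
P = -1/213 (P = 1/(-213) = -1/213 ≈ -0.0046948)
P*(-189) + U(x(2), -17) = -1/213*(-189) + (8 - 2*(-17)) = 63/71 + (8 + 34) = 63/71 + 42 = 3045/71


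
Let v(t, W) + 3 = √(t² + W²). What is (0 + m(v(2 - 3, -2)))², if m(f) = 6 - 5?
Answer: 1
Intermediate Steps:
v(t, W) = -3 + √(W² + t²) (v(t, W) = -3 + √(t² + W²) = -3 + √(W² + t²))
m(f) = 1
(0 + m(v(2 - 3, -2)))² = (0 + 1)² = 1² = 1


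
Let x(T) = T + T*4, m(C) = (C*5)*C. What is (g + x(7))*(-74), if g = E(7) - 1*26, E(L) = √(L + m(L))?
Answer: -666 - 444*√7 ≈ -1840.7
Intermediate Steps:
m(C) = 5*C² (m(C) = (5*C)*C = 5*C²)
E(L) = √(L + 5*L²)
g = -26 + 6*√7 (g = √(7*(1 + 5*7)) - 1*26 = √(7*(1 + 35)) - 26 = √(7*36) - 26 = √252 - 26 = 6*√7 - 26 = -26 + 6*√7 ≈ -10.125)
x(T) = 5*T (x(T) = T + 4*T = 5*T)
(g + x(7))*(-74) = ((-26 + 6*√7) + 5*7)*(-74) = ((-26 + 6*√7) + 35)*(-74) = (9 + 6*√7)*(-74) = -666 - 444*√7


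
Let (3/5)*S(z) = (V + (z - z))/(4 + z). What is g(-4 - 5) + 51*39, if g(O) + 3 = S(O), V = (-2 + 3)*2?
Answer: 5956/3 ≈ 1985.3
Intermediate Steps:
V = 2 (V = 1*2 = 2)
S(z) = 10/(3*(4 + z)) (S(z) = 5*((2 + (z - z))/(4 + z))/3 = 5*((2 + 0)/(4 + z))/3 = 5*(2/(4 + z))/3 = 10/(3*(4 + z)))
g(O) = -3 + 10/(3*(4 + O))
g(-4 - 5) + 51*39 = (-26 - 9*(-4 - 5))/(3*(4 + (-4 - 5))) + 51*39 = (-26 - 9*(-9))/(3*(4 - 9)) + 1989 = (1/3)*(-26 + 81)/(-5) + 1989 = (1/3)*(-1/5)*55 + 1989 = -11/3 + 1989 = 5956/3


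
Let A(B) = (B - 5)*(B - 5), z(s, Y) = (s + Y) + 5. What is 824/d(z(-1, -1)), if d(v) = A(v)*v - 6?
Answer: 412/3 ≈ 137.33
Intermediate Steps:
z(s, Y) = 5 + Y + s (z(s, Y) = (Y + s) + 5 = 5 + Y + s)
A(B) = (-5 + B)² (A(B) = (-5 + B)*(-5 + B) = (-5 + B)²)
d(v) = -6 + v*(-5 + v)² (d(v) = (-5 + v)²*v - 6 = v*(-5 + v)² - 6 = -6 + v*(-5 + v)²)
824/d(z(-1, -1)) = 824/(-6 + (5 - 1 - 1)*(-5 + (5 - 1 - 1))²) = 824/(-6 + 3*(-5 + 3)²) = 824/(-6 + 3*(-2)²) = 824/(-6 + 3*4) = 824/(-6 + 12) = 824/6 = 824*(⅙) = 412/3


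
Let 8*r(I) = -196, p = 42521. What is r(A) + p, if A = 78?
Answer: 84993/2 ≈ 42497.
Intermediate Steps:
r(I) = -49/2 (r(I) = (⅛)*(-196) = -49/2)
r(A) + p = -49/2 + 42521 = 84993/2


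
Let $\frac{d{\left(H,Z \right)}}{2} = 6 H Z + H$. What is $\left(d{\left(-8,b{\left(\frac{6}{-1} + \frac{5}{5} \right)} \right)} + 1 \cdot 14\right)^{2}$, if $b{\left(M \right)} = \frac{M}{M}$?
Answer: $9604$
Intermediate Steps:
$b{\left(M \right)} = 1$
$d{\left(H,Z \right)} = 2 H + 12 H Z$ ($d{\left(H,Z \right)} = 2 \left(6 H Z + H\right) = 2 \left(H + 6 H Z\right) = 2 H + 12 H Z$)
$\left(d{\left(-8,b{\left(\frac{6}{-1} + \frac{5}{5} \right)} \right)} + 1 \cdot 14\right)^{2} = \left(2 \left(-8\right) \left(1 + 6 \cdot 1\right) + 1 \cdot 14\right)^{2} = \left(2 \left(-8\right) \left(1 + 6\right) + 14\right)^{2} = \left(2 \left(-8\right) 7 + 14\right)^{2} = \left(-112 + 14\right)^{2} = \left(-98\right)^{2} = 9604$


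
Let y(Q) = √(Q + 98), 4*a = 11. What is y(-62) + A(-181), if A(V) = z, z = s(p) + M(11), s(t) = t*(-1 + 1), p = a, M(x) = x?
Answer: 17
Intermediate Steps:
a = 11/4 (a = (¼)*11 = 11/4 ≈ 2.7500)
y(Q) = √(98 + Q)
p = 11/4 ≈ 2.7500
s(t) = 0 (s(t) = t*0 = 0)
z = 11 (z = 0 + 11 = 11)
A(V) = 11
y(-62) + A(-181) = √(98 - 62) + 11 = √36 + 11 = 6 + 11 = 17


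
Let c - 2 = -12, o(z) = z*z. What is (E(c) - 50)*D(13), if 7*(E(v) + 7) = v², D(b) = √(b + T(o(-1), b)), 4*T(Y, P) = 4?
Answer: -299*√14/7 ≈ -159.82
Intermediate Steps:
o(z) = z²
c = -10 (c = 2 - 12 = -10)
T(Y, P) = 1 (T(Y, P) = (¼)*4 = 1)
D(b) = √(1 + b) (D(b) = √(b + 1) = √(1 + b))
E(v) = -7 + v²/7
(E(c) - 50)*D(13) = ((-7 + (⅐)*(-10)²) - 50)*√(1 + 13) = ((-7 + (⅐)*100) - 50)*√14 = ((-7 + 100/7) - 50)*√14 = (51/7 - 50)*√14 = -299*√14/7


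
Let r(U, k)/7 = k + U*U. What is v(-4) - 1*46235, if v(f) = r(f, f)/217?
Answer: -1433273/31 ≈ -46235.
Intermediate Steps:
r(U, k) = 7*k + 7*U² (r(U, k) = 7*(k + U*U) = 7*(k + U²) = 7*k + 7*U²)
v(f) = f/31 + f²/31 (v(f) = (7*f + 7*f²)/217 = (7*f + 7*f²)*(1/217) = f/31 + f²/31)
v(-4) - 1*46235 = (1/31)*(-4)*(1 - 4) - 1*46235 = (1/31)*(-4)*(-3) - 46235 = 12/31 - 46235 = -1433273/31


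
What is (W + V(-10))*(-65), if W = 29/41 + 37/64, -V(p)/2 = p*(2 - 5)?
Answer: 10014355/2624 ≈ 3816.4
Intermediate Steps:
V(p) = 6*p (V(p) = -2*p*(2 - 5) = -2*p*(-3) = -(-6)*p = 6*p)
W = 3373/2624 (W = 29*(1/41) + 37*(1/64) = 29/41 + 37/64 = 3373/2624 ≈ 1.2854)
(W + V(-10))*(-65) = (3373/2624 + 6*(-10))*(-65) = (3373/2624 - 60)*(-65) = -154067/2624*(-65) = 10014355/2624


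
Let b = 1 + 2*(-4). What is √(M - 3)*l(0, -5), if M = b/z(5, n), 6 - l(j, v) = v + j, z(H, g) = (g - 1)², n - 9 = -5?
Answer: 11*I*√34/3 ≈ 21.38*I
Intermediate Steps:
n = 4 (n = 9 - 5 = 4)
z(H, g) = (-1 + g)²
b = -7 (b = 1 - 8 = -7)
l(j, v) = 6 - j - v (l(j, v) = 6 - (v + j) = 6 - (j + v) = 6 + (-j - v) = 6 - j - v)
M = -7/9 (M = -7/(-1 + 4)² = -7/(3²) = -7/9 ≈ -0.77778)
√(M - 3)*l(0, -5) = √(-7/9 - 3)*(6 - 1*0 - 1*(-5)) = √(-34/9)*(6 + 0 + 5) = (I*√34/3)*11 = 11*I*√34/3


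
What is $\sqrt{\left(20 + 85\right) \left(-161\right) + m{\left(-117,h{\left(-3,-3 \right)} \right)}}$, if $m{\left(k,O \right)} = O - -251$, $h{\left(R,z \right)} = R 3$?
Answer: $i \sqrt{16663} \approx 129.09 i$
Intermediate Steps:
$h{\left(R,z \right)} = 3 R$
$m{\left(k,O \right)} = 251 + O$ ($m{\left(k,O \right)} = O + 251 = 251 + O$)
$\sqrt{\left(20 + 85\right) \left(-161\right) + m{\left(-117,h{\left(-3,-3 \right)} \right)}} = \sqrt{\left(20 + 85\right) \left(-161\right) + \left(251 + 3 \left(-3\right)\right)} = \sqrt{105 \left(-161\right) + \left(251 - 9\right)} = \sqrt{-16905 + 242} = \sqrt{-16663} = i \sqrt{16663}$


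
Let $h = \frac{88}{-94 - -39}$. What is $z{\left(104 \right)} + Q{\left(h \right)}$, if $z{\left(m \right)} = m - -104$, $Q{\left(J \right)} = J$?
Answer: $\frac{1032}{5} \approx 206.4$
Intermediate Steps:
$h = - \frac{8}{5}$ ($h = \frac{88}{-94 + 39} = \frac{88}{-55} = 88 \left(- \frac{1}{55}\right) = - \frac{8}{5} \approx -1.6$)
$z{\left(m \right)} = 104 + m$ ($z{\left(m \right)} = m + 104 = 104 + m$)
$z{\left(104 \right)} + Q{\left(h \right)} = \left(104 + 104\right) - \frac{8}{5} = 208 - \frac{8}{5} = \frac{1032}{5}$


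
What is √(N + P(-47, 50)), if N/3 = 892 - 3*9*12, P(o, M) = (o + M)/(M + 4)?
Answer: √61346/6 ≈ 41.280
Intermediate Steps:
P(o, M) = (M + o)/(4 + M)
N = 1704 (N = 3*(892 - 3*9*12) = 3*(892 - 27*12) = 3*(892 - 324) = 3*568 = 1704)
√(N + P(-47, 50)) = √(1704 + (50 - 47)/(4 + 50)) = √(1704 + 3/54) = √(1704 + (1/54)*3) = √(1704 + 1/18) = √(30673/18) = √61346/6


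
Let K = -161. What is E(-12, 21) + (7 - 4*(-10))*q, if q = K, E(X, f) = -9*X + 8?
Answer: -7451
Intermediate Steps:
E(X, f) = 8 - 9*X
q = -161
E(-12, 21) + (7 - 4*(-10))*q = (8 - 9*(-12)) + (7 - 4*(-10))*(-161) = (8 + 108) + (7 + 40)*(-161) = 116 + 47*(-161) = 116 - 7567 = -7451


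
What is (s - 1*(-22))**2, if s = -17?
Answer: 25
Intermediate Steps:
(s - 1*(-22))**2 = (-17 - 1*(-22))**2 = (-17 + 22)**2 = 5**2 = 25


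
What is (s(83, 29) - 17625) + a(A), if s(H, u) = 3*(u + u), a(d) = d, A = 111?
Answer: -17340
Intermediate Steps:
s(H, u) = 6*u (s(H, u) = 3*(2*u) = 6*u)
(s(83, 29) - 17625) + a(A) = (6*29 - 17625) + 111 = (174 - 17625) + 111 = -17451 + 111 = -17340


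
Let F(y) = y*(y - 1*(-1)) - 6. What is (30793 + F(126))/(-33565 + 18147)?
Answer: -46789/15418 ≈ -3.0347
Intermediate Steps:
F(y) = -6 + y*(1 + y) (F(y) = y*(y + 1) - 6 = y*(1 + y) - 6 = -6 + y*(1 + y))
(30793 + F(126))/(-33565 + 18147) = (30793 + (-6 + 126 + 126²))/(-33565 + 18147) = (30793 + (-6 + 126 + 15876))/(-15418) = (30793 + 15996)*(-1/15418) = 46789*(-1/15418) = -46789/15418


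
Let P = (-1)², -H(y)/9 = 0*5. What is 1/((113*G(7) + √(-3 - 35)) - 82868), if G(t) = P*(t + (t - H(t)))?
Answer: -40643/3303706917 - I*√38/6607413834 ≈ -1.2302e-5 - 9.3295e-10*I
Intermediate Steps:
H(y) = 0 (H(y) = -0*5 = -9*0 = 0)
P = 1
G(t) = 2*t (G(t) = 1*(t + (t - 1*0)) = 1*(t + (t + 0)) = 1*(t + t) = 1*(2*t) = 2*t)
1/((113*G(7) + √(-3 - 35)) - 82868) = 1/((113*(2*7) + √(-3 - 35)) - 82868) = 1/((113*14 + √(-38)) - 82868) = 1/((1582 + I*√38) - 82868) = 1/(-81286 + I*√38)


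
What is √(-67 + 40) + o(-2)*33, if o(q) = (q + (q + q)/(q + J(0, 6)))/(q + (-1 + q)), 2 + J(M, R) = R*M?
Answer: 33/5 + 3*I*√3 ≈ 6.6 + 5.1962*I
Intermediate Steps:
J(M, R) = -2 + M*R (J(M, R) = -2 + R*M = -2 + M*R)
o(q) = (q + 2*q/(-2 + q))/(-1 + 2*q) (o(q) = (q + (q + q)/(q + (-2 + 0*6)))/(q + (-1 + q)) = (q + (2*q)/(q + (-2 + 0)))/(-1 + 2*q) = (q + (2*q)/(q - 2))/(-1 + 2*q) = (q + (2*q)/(-2 + q))/(-1 + 2*q) = (q + 2*q/(-2 + q))/(-1 + 2*q))
√(-67 + 40) + o(-2)*33 = √(-67 + 40) + ((-2)²/(2 - 5*(-2) + 2*(-2)²))*33 = √(-27) + (4/(2 + 10 + 2*4))*33 = 3*I*√3 + (4/(2 + 10 + 8))*33 = 3*I*√3 + (4/20)*33 = 3*I*√3 + (4*(1/20))*33 = 3*I*√3 + (⅕)*33 = 3*I*√3 + 33/5 = 33/5 + 3*I*√3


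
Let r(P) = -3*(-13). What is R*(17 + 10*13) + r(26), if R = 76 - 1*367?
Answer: -42738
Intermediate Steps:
R = -291 (R = 76 - 367 = -291)
r(P) = 39
R*(17 + 10*13) + r(26) = -291*(17 + 10*13) + 39 = -291*(17 + 130) + 39 = -291*147 + 39 = -42777 + 39 = -42738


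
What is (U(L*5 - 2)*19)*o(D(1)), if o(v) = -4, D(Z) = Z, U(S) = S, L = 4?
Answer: -1368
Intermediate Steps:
(U(L*5 - 2)*19)*o(D(1)) = ((4*5 - 2)*19)*(-4) = ((20 - 2)*19)*(-4) = (18*19)*(-4) = 342*(-4) = -1368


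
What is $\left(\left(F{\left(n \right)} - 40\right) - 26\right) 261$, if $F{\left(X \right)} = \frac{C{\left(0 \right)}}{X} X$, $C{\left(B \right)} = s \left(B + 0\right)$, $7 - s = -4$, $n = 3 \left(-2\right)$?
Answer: $-17226$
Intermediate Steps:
$n = -6$
$s = 11$ ($s = 7 - -4 = 7 + 4 = 11$)
$C{\left(B \right)} = 11 B$ ($C{\left(B \right)} = 11 \left(B + 0\right) = 11 B$)
$F{\left(X \right)} = 0$ ($F{\left(X \right)} = \frac{11 \cdot 0}{X} X = \frac{0}{X} X = 0 X = 0$)
$\left(\left(F{\left(n \right)} - 40\right) - 26\right) 261 = \left(\left(0 - 40\right) - 26\right) 261 = \left(-40 - 26\right) 261 = \left(-66\right) 261 = -17226$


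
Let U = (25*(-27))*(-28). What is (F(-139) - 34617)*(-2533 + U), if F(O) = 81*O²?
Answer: 25047794928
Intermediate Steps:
U = 18900 (U = -675*(-28) = 18900)
(F(-139) - 34617)*(-2533 + U) = (81*(-139)² - 34617)*(-2533 + 18900) = (81*19321 - 34617)*16367 = (1565001 - 34617)*16367 = 1530384*16367 = 25047794928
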